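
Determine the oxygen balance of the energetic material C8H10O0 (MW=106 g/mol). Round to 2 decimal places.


OB = -1600 * (2C + H/2 - O) / MW
Inner = 2*8 + 10/2 - 0 = 21.00
OB = -1600 * 21.00 / 106 = -316.98%


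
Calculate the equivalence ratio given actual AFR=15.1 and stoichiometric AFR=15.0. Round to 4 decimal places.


phi = AFR_stoich / AFR_actual
phi = 15.0 / 15.1 = 0.9934


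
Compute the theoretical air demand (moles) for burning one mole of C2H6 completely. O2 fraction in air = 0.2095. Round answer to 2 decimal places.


Balanced combustion: C2H6 + 3.5 O2 -> 2 CO2 + 3 H2O
O2 needed = C + H/4 = 2 + 6/4 = 3.50 moles
Air moles = O2 / 0.2095 = 3.50 / 0.2095 = 16.71 moles air


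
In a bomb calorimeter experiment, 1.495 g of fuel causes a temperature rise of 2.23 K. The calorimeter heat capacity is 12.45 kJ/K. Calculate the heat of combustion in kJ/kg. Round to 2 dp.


Hc = C_cal * delta_T / m_fuel
Q_released = 12.45 * 2.23 = 27.7635 kJ
m_fuel = 1.495 g = 1.495/1000 kg = 0.001495 kg
Hc = 27.7635 / 0.001495 = 18570.90 kJ/kg


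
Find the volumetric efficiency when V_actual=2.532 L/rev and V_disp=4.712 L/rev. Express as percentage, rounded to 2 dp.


eta_v = (V_actual / V_disp) * 100
Ratio = 2.532 / 4.712 = 0.5374
eta_v = 0.5374 * 100 = 53.74%


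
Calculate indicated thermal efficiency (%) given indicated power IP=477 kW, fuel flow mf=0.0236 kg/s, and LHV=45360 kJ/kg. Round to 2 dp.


eta_ith = (IP / (mf * LHV)) * 100
Denominator = 0.0236 * 45360 = 1070.4960 kW
eta_ith = (477 / 1070.4960) * 100 = 44.56%


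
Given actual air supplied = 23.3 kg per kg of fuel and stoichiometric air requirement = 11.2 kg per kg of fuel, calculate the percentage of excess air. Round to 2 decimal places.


Excess air = actual - stoichiometric = 23.3 - 11.2 = 12.10 kg/kg fuel
Excess air % = (excess / stoich) * 100 = (12.10 / 11.2) * 100 = 108.04%


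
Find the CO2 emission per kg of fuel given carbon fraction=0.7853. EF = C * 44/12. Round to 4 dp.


EF = C_frac * (M_CO2 / M_C)
EF = 0.7853 * (44/12)
EF = 0.7853 * 3.666667 = 2.8794 kg_CO2/kg_fuel


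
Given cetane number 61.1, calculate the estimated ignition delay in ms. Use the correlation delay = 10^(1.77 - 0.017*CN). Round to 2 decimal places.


delay = 10^(1.77 - 0.017*CN)
Exponent = 1.77 - 0.017*61.1 = 0.7313
delay = 10^0.7313 = 5.39 ms


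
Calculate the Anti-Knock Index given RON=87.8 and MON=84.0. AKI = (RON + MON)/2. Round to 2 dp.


AKI = (RON + MON) / 2
AKI = (87.8 + 84.0) / 2
AKI = 171.8 / 2 = 85.90


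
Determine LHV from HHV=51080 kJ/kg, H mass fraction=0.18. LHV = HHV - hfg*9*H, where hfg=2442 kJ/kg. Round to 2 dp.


LHV = HHV - hfg * 9 * H
Water correction = 2442 * 9 * 0.18 = 3956.040 kJ/kg
LHV = 51080 - 3956.040 = 47123.96 kJ/kg


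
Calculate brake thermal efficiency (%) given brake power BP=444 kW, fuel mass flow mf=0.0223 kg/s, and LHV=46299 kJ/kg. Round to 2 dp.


eta_BTE = (BP / (mf * LHV)) * 100
Denominator = 0.0223 * 46299 = 1032.4677 kW
eta_BTE = (444 / 1032.4677) * 100 = 43.00%


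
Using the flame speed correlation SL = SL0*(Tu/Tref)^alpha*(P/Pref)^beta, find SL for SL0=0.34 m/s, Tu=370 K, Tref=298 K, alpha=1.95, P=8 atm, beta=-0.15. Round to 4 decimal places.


SL = SL0 * (Tu/Tref)^alpha * (P/Pref)^beta
T ratio = 370/298 = 1.24161074
(T ratio)^alpha = 1.24161074^1.95 = 1.525006
(P/Pref)^beta = 8^(-0.15) = 0.732043
SL = 0.34 * 1.525006 * 0.732043 = 0.3796 m/s


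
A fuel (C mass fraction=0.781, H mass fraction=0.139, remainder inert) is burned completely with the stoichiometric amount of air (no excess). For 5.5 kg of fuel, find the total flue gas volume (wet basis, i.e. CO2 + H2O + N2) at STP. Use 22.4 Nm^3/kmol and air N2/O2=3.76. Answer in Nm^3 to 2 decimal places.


Per kg fuel: CO2 = (C/12 kmol)*22.4 = (0.781/12)*22.4 = 1.45787 Nm^3
Per kg fuel: H2O = (H/2 kmol)*22.4 = (0.139/2)*22.4 = 1.55680 Nm^3
O2 needed per kg fuel = C/12 + H/4 = 0.781/12 + 0.139/4 = 0.09983333 kmol
Per kg fuel: N2 = O2*3.76*22.4 = 0.09983333*3.76*22.4 = 8.40836 Nm^3
Total per kg = 1.45787 + 1.55680 + 8.40836 = 11.42303 Nm^3
Total = 11.42303 * 5.5 = 62.83 Nm^3


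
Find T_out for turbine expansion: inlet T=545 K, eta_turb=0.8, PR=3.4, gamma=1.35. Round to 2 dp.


T_out = T_in * (1 - eta * (1 - PR^(-(gamma-1)/gamma)))
Exponent = -(1.35-1)/1.35 = -0.25925926
PR^exp = 3.4^(-0.25925926) = 0.72813041
Factor = 1 - 0.8*(1 - 0.72813041) = 0.78250433
T_out = 545 * 0.78250433 = 426.46 K


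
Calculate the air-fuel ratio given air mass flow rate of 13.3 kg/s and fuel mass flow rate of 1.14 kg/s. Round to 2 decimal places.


AFR = m_air / m_fuel
AFR = 13.3 / 1.14 = 11.67


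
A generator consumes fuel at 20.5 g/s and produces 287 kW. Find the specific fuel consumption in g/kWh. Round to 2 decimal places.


SFC = (mf / BP) * 3600
Rate = 20.5 / 287 = 0.071429 g/(s*kW)
SFC = 0.071429 * 3600 = 257.14 g/kWh


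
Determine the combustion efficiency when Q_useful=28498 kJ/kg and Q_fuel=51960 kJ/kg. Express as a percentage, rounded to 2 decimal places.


Efficiency = (Q_useful / Q_fuel) * 100
Efficiency = (28498 / 51960) * 100
Efficiency = 0.5485 * 100 = 54.85%


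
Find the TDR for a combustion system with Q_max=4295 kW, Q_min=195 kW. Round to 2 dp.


TDR = Q_max / Q_min
TDR = 4295 / 195 = 22.03


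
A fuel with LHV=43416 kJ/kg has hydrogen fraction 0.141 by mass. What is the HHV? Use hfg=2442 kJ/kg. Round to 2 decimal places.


HHV = LHV + hfg * 9 * H
Water addition = 2442 * 9 * 0.141 = 3098.898 kJ/kg
HHV = 43416 + 3098.898 = 46514.90 kJ/kg


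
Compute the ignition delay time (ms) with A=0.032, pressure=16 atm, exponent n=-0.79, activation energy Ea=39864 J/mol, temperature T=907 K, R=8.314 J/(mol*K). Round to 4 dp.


tau = A * P^n * exp(Ea/(R*T))
P^n = 16^(-0.79) = 0.11187813
Ea/(R*T) = 39864/(8.314*907) = 5.286443
exp(Ea/(R*T)) = 197.639203
tau = 0.032 * 0.11187813 * 197.639203 = 0.7076 ms


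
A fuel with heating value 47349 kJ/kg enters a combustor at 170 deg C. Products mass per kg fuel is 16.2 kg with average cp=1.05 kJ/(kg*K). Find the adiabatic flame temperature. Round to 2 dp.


T_ad = T_in + Hc / (m_p * cp)
Denominator = 16.2 * 1.05 = 17.0100
Temperature rise = 47349 / 17.0100 = 2783.60 K
T_ad = 170 + 2783.60 = 2953.60 deg C


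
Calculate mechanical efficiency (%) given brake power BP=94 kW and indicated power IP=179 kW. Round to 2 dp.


eta_mech = (BP / IP) * 100
Ratio = 94 / 179 = 0.5251
eta_mech = 0.5251 * 100 = 52.51%


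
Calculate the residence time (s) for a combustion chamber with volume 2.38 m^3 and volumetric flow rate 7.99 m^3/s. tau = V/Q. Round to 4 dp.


tau = V / Q_flow
tau = 2.38 / 7.99 = 0.2979 s


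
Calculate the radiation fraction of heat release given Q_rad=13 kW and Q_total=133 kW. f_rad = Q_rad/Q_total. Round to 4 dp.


f_rad = Q_rad / Q_total
f_rad = 13 / 133 = 0.0977


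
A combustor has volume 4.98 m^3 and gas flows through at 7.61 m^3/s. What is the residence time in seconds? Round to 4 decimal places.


tau = V / Q_flow
tau = 4.98 / 7.61 = 0.6544 s


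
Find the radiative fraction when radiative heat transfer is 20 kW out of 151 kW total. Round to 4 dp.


f_rad = Q_rad / Q_total
f_rad = 20 / 151 = 0.1325


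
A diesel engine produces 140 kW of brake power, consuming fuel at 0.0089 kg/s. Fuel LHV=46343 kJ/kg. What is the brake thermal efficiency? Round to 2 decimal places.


eta_BTE = (BP / (mf * LHV)) * 100
Denominator = 0.0089 * 46343 = 412.4527 kW
eta_BTE = (140 / 412.4527) * 100 = 33.94%


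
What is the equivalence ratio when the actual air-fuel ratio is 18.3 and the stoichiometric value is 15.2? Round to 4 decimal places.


phi = AFR_stoich / AFR_actual
phi = 15.2 / 18.3 = 0.8306


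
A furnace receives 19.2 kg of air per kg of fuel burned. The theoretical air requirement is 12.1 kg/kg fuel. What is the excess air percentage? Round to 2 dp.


Excess air = actual - stoichiometric = 19.2 - 12.1 = 7.10 kg/kg fuel
Excess air % = (excess / stoich) * 100 = (7.10 / 12.1) * 100 = 58.68%


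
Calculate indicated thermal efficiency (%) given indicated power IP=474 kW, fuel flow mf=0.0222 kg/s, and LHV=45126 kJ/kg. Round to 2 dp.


eta_ith = (IP / (mf * LHV)) * 100
Denominator = 0.0222 * 45126 = 1001.7972 kW
eta_ith = (474 / 1001.7972) * 100 = 47.31%


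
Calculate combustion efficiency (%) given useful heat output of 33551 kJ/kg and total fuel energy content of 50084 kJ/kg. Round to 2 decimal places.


Efficiency = (Q_useful / Q_fuel) * 100
Efficiency = (33551 / 50084) * 100
Efficiency = 0.6699 * 100 = 66.99%


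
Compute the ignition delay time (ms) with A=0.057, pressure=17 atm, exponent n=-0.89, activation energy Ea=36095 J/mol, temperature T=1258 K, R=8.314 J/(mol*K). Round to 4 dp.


tau = A * P^n * exp(Ea/(R*T))
P^n = 17^(-0.89) = 0.08033420
Ea/(R*T) = 36095/(8.314*1258) = 3.451091
exp(Ea/(R*T)) = 31.534771
tau = 0.057 * 0.08033420 * 31.534771 = 0.1444 ms


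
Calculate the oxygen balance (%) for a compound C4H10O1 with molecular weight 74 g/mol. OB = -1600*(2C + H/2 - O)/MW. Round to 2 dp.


OB = -1600 * (2C + H/2 - O) / MW
Inner = 2*4 + 10/2 - 1 = 12.00
OB = -1600 * 12.00 / 74 = -259.46%


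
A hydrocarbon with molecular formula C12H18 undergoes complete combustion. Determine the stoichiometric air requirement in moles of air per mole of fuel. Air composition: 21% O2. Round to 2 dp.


Balanced combustion: C12H18 + 16.5 O2 -> 12 CO2 + 9 H2O
O2 needed = C + H/4 = 12 + 18/4 = 16.50 moles
Air moles = O2 / 0.21 = 16.50 / 0.21 = 78.57 moles air


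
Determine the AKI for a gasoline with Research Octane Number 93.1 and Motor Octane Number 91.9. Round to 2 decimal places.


AKI = (RON + MON) / 2
AKI = (93.1 + 91.9) / 2
AKI = 185.0 / 2 = 92.50


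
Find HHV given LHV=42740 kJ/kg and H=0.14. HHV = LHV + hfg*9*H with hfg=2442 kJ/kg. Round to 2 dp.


HHV = LHV + hfg * 9 * H
Water addition = 2442 * 9 * 0.14 = 3076.920 kJ/kg
HHV = 42740 + 3076.920 = 45816.92 kJ/kg


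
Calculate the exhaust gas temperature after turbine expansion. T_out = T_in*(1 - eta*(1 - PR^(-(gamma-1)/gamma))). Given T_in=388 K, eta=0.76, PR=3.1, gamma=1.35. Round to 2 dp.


T_out = T_in * (1 - eta * (1 - PR^(-(gamma-1)/gamma)))
Exponent = -(1.35-1)/1.35 = -0.25925926
PR^exp = 3.1^(-0.25925926) = 0.74577862
Factor = 1 - 0.76*(1 - 0.74577862) = 0.80679175
T_out = 388 * 0.80679175 = 313.04 K


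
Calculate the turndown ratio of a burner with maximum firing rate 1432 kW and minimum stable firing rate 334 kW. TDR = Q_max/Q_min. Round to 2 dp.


TDR = Q_max / Q_min
TDR = 1432 / 334 = 4.29


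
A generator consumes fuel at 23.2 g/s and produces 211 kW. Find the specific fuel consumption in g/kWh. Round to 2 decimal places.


SFC = (mf / BP) * 3600
Rate = 23.2 / 211 = 0.109953 g/(s*kW)
SFC = 0.109953 * 3600 = 395.83 g/kWh


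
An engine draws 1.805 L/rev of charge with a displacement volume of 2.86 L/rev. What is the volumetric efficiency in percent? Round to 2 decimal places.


eta_v = (V_actual / V_disp) * 100
Ratio = 1.805 / 2.86 = 0.6311
eta_v = 0.6311 * 100 = 63.11%


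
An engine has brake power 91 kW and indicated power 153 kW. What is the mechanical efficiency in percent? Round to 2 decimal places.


eta_mech = (BP / IP) * 100
Ratio = 91 / 153 = 0.5948
eta_mech = 0.5948 * 100 = 59.48%


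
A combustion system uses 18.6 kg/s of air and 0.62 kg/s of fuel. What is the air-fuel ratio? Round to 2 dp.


AFR = m_air / m_fuel
AFR = 18.6 / 0.62 = 30.00


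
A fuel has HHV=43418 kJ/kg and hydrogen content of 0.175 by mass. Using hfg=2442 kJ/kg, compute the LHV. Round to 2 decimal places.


LHV = HHV - hfg * 9 * H
Water correction = 2442 * 9 * 0.175 = 3846.150 kJ/kg
LHV = 43418 - 3846.150 = 39571.85 kJ/kg


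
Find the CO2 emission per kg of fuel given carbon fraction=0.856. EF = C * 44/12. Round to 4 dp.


EF = C_frac * (M_CO2 / M_C)
EF = 0.856 * (44/12)
EF = 0.856 * 3.666667 = 3.1387 kg_CO2/kg_fuel


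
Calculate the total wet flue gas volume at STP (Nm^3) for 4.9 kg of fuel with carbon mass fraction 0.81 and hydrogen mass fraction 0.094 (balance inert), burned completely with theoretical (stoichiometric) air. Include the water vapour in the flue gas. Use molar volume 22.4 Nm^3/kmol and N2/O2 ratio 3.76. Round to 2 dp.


Per kg fuel: CO2 = (C/12 kmol)*22.4 = (0.81/12)*22.4 = 1.51200 Nm^3
Per kg fuel: H2O = (H/2 kmol)*22.4 = (0.094/2)*22.4 = 1.05280 Nm^3
O2 needed per kg fuel = C/12 + H/4 = 0.81/12 + 0.094/4 = 0.09100000 kmol
Per kg fuel: N2 = O2*3.76*22.4 = 0.09100000*3.76*22.4 = 7.66438 Nm^3
Total per kg = 1.51200 + 1.05280 + 7.66438 = 10.22918 Nm^3
Total = 10.22918 * 4.9 = 50.12 Nm^3


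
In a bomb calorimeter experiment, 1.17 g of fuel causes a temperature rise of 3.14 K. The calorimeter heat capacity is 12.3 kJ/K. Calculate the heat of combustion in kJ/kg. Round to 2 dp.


Hc = C_cal * delta_T / m_fuel
Q_released = 12.3 * 3.14 = 38.6220 kJ
m_fuel = 1.17 g = 1.17/1000 kg = 0.001170 kg
Hc = 38.6220 / 0.001170 = 33010.26 kJ/kg


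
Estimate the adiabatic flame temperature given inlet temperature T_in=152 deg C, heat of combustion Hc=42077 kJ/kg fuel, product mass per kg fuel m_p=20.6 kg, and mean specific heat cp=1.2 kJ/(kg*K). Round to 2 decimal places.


T_ad = T_in + Hc / (m_p * cp)
Denominator = 20.6 * 1.2 = 24.7200
Temperature rise = 42077 / 24.7200 = 1702.14 K
T_ad = 152 + 1702.14 = 1854.14 deg C


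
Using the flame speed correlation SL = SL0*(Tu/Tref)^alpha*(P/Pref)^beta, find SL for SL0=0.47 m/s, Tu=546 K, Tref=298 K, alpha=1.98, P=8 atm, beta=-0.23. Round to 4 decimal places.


SL = SL0 * (Tu/Tref)^alpha * (P/Pref)^beta
T ratio = 546/298 = 1.83221477
(T ratio)^alpha = 1.83221477^1.98 = 3.316601
(P/Pref)^beta = 8^(-0.23) = 0.619854
SL = 0.47 * 3.316601 * 0.619854 = 0.9662 m/s


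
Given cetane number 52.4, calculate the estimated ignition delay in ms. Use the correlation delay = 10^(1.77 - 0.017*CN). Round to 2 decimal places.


delay = 10^(1.77 - 0.017*CN)
Exponent = 1.77 - 0.017*52.4 = 0.8792
delay = 10^0.8792 = 7.57 ms


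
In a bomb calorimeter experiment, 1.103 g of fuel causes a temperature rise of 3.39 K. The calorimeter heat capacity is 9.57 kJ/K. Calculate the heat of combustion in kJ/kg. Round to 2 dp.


Hc = C_cal * delta_T / m_fuel
Q_released = 9.57 * 3.39 = 32.4423 kJ
m_fuel = 1.103 g = 1.103/1000 kg = 0.001103 kg
Hc = 32.4423 / 0.001103 = 29412.78 kJ/kg


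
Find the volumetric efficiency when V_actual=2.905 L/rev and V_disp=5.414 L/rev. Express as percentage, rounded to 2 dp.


eta_v = (V_actual / V_disp) * 100
Ratio = 2.905 / 5.414 = 0.5366
eta_v = 0.5366 * 100 = 53.66%


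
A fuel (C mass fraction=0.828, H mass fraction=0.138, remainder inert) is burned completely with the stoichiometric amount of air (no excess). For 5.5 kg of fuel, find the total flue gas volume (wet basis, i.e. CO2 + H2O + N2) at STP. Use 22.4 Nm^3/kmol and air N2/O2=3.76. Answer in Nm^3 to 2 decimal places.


Per kg fuel: CO2 = (C/12 kmol)*22.4 = (0.828/12)*22.4 = 1.54560 Nm^3
Per kg fuel: H2O = (H/2 kmol)*22.4 = (0.138/2)*22.4 = 1.54560 Nm^3
O2 needed per kg fuel = C/12 + H/4 = 0.828/12 + 0.138/4 = 0.10350000 kmol
Per kg fuel: N2 = O2*3.76*22.4 = 0.10350000*3.76*22.4 = 8.71718 Nm^3
Total per kg = 1.54560 + 1.54560 + 8.71718 = 11.80838 Nm^3
Total = 11.80838 * 5.5 = 64.95 Nm^3


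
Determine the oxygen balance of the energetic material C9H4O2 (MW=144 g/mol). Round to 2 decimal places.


OB = -1600 * (2C + H/2 - O) / MW
Inner = 2*9 + 4/2 - 2 = 18.00
OB = -1600 * 18.00 / 144 = -200.00%


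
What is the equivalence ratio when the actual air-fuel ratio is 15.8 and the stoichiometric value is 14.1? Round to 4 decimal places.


phi = AFR_stoich / AFR_actual
phi = 14.1 / 15.8 = 0.8924


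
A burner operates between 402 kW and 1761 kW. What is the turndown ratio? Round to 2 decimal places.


TDR = Q_max / Q_min
TDR = 1761 / 402 = 4.38


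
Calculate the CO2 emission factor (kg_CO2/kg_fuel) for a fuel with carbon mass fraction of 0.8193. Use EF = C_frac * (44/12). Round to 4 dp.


EF = C_frac * (M_CO2 / M_C)
EF = 0.8193 * (44/12)
EF = 0.8193 * 3.666667 = 3.0041 kg_CO2/kg_fuel


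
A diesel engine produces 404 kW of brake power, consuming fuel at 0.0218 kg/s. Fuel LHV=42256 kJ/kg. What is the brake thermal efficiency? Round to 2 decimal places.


eta_BTE = (BP / (mf * LHV)) * 100
Denominator = 0.0218 * 42256 = 921.1808 kW
eta_BTE = (404 / 921.1808) * 100 = 43.86%


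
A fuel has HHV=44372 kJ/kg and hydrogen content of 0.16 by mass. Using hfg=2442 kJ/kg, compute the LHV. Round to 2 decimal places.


LHV = HHV - hfg * 9 * H
Water correction = 2442 * 9 * 0.16 = 3516.480 kJ/kg
LHV = 44372 - 3516.480 = 40855.52 kJ/kg


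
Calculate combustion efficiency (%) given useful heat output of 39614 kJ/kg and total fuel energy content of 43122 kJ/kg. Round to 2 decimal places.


Efficiency = (Q_useful / Q_fuel) * 100
Efficiency = (39614 / 43122) * 100
Efficiency = 0.9186 * 100 = 91.86%


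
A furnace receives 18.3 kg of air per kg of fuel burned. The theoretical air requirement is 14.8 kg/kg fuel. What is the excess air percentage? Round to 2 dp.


Excess air = actual - stoichiometric = 18.3 - 14.8 = 3.50 kg/kg fuel
Excess air % = (excess / stoich) * 100 = (3.50 / 14.8) * 100 = 23.65%


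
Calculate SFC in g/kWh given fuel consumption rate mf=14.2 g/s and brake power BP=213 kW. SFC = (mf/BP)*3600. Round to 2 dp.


SFC = (mf / BP) * 3600
Rate = 14.2 / 213 = 0.066667 g/(s*kW)
SFC = 0.066667 * 3600 = 240.00 g/kWh


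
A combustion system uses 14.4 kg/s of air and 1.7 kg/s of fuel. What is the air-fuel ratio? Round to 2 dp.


AFR = m_air / m_fuel
AFR = 14.4 / 1.7 = 8.47


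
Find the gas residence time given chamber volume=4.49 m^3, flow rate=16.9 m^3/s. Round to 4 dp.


tau = V / Q_flow
tau = 4.49 / 16.9 = 0.2657 s


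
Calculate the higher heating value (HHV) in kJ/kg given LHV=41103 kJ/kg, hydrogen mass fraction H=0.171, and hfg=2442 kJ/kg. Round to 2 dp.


HHV = LHV + hfg * 9 * H
Water addition = 2442 * 9 * 0.171 = 3758.238 kJ/kg
HHV = 41103 + 3758.238 = 44861.24 kJ/kg


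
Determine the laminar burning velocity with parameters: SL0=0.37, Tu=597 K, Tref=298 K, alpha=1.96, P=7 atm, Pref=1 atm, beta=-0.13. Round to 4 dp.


SL = SL0 * (Tu/Tref)^alpha * (P/Pref)^beta
T ratio = 597/298 = 2.00335570
(T ratio)^alpha = 2.00335570^1.96 = 3.903425
(P/Pref)^beta = 7^(-0.13) = 0.776492
SL = 0.37 * 3.903425 * 0.776492 = 1.1215 m/s


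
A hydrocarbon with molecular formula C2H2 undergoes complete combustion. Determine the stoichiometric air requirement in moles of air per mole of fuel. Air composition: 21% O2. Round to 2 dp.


Balanced combustion: C2H2 + 2.5 O2 -> 2 CO2 + 1 H2O
O2 needed = C + H/4 = 2 + 2/4 = 2.50 moles
Air moles = O2 / 0.21 = 2.50 / 0.21 = 11.90 moles air


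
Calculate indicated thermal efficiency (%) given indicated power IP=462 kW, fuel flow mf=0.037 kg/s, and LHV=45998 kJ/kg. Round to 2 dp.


eta_ith = (IP / (mf * LHV)) * 100
Denominator = 0.037 * 45998 = 1701.9260 kW
eta_ith = (462 / 1701.9260) * 100 = 27.15%


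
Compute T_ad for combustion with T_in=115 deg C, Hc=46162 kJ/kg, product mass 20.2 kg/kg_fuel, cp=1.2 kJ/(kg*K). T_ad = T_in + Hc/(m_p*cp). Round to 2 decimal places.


T_ad = T_in + Hc / (m_p * cp)
Denominator = 20.2 * 1.2 = 24.2400
Temperature rise = 46162 / 24.2400 = 1904.37 K
T_ad = 115 + 1904.37 = 2019.37 deg C


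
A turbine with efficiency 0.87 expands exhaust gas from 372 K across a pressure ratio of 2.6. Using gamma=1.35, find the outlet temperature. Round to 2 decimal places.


T_out = T_in * (1 - eta * (1 - PR^(-(gamma-1)/gamma)))
Exponent = -(1.35-1)/1.35 = -0.25925926
PR^exp = 2.6^(-0.25925926) = 0.78057442
Factor = 1 - 0.87*(1 - 0.78057442) = 0.80909975
T_out = 372 * 0.80909975 = 300.99 K


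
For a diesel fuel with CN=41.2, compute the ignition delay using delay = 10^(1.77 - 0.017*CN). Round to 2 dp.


delay = 10^(1.77 - 0.017*CN)
Exponent = 1.77 - 0.017*41.2 = 1.0696
delay = 10^1.0696 = 11.74 ms


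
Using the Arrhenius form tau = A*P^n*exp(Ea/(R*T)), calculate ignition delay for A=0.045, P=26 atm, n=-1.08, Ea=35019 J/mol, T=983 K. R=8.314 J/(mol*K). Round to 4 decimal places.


tau = A * P^n * exp(Ea/(R*T))
P^n = 26^(-1.08) = 0.02963663
Ea/(R*T) = 35019/(8.314*983) = 4.284895
exp(Ea/(R*T)) = 72.594937
tau = 0.045 * 0.02963663 * 72.594937 = 0.0968 ms


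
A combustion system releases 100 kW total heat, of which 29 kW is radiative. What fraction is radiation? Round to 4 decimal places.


f_rad = Q_rad / Q_total
f_rad = 29 / 100 = 0.2900


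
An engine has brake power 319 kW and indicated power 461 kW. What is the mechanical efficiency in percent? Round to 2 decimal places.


eta_mech = (BP / IP) * 100
Ratio = 319 / 461 = 0.6920
eta_mech = 0.6920 * 100 = 69.20%


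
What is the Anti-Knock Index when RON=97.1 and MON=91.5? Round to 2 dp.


AKI = (RON + MON) / 2
AKI = (97.1 + 91.5) / 2
AKI = 188.6 / 2 = 94.30


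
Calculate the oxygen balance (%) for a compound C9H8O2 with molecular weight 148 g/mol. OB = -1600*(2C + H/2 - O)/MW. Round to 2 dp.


OB = -1600 * (2C + H/2 - O) / MW
Inner = 2*9 + 8/2 - 2 = 20.00
OB = -1600 * 20.00 / 148 = -216.22%


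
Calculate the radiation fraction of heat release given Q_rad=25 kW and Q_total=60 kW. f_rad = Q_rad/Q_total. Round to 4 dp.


f_rad = Q_rad / Q_total
f_rad = 25 / 60 = 0.4167


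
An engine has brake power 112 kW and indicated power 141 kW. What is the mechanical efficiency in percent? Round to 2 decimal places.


eta_mech = (BP / IP) * 100
Ratio = 112 / 141 = 0.7943
eta_mech = 0.7943 * 100 = 79.43%


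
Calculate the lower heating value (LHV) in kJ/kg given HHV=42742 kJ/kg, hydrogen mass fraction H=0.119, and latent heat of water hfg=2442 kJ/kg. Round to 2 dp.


LHV = HHV - hfg * 9 * H
Water correction = 2442 * 9 * 0.119 = 2615.382 kJ/kg
LHV = 42742 - 2615.382 = 40126.62 kJ/kg


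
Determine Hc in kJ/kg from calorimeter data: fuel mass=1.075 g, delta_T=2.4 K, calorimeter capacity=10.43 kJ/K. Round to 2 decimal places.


Hc = C_cal * delta_T / m_fuel
Q_released = 10.43 * 2.4 = 25.0320 kJ
m_fuel = 1.075 g = 1.075/1000 kg = 0.001075 kg
Hc = 25.0320 / 0.001075 = 23285.58 kJ/kg


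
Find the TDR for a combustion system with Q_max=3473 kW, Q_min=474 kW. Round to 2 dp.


TDR = Q_max / Q_min
TDR = 3473 / 474 = 7.33


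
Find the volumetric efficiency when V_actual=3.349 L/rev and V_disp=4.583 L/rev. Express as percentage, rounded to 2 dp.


eta_v = (V_actual / V_disp) * 100
Ratio = 3.349 / 4.583 = 0.7307
eta_v = 0.7307 * 100 = 73.07%


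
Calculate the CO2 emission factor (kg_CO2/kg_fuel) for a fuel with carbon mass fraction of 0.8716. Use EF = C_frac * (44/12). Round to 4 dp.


EF = C_frac * (M_CO2 / M_C)
EF = 0.8716 * (44/12)
EF = 0.8716 * 3.666667 = 3.1959 kg_CO2/kg_fuel


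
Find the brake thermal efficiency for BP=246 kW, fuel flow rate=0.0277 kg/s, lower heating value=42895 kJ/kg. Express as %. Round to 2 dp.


eta_BTE = (BP / (mf * LHV)) * 100
Denominator = 0.0277 * 42895 = 1188.1915 kW
eta_BTE = (246 / 1188.1915) * 100 = 20.70%


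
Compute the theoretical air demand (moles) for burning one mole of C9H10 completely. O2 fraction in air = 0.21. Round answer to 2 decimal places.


Balanced combustion: C9H10 + 11.5 O2 -> 9 CO2 + 5 H2O
O2 needed = C + H/4 = 9 + 10/4 = 11.50 moles
Air moles = O2 / 0.21 = 11.50 / 0.21 = 54.76 moles air


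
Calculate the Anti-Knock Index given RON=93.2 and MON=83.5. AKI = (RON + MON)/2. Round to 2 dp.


AKI = (RON + MON) / 2
AKI = (93.2 + 83.5) / 2
AKI = 176.7 / 2 = 88.35


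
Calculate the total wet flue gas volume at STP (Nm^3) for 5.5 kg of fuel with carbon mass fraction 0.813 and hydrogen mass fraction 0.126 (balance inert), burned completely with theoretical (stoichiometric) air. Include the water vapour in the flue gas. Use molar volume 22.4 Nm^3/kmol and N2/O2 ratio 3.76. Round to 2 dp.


Per kg fuel: CO2 = (C/12 kmol)*22.4 = (0.813/12)*22.4 = 1.51760 Nm^3
Per kg fuel: H2O = (H/2 kmol)*22.4 = (0.126/2)*22.4 = 1.41120 Nm^3
O2 needed per kg fuel = C/12 + H/4 = 0.813/12 + 0.126/4 = 0.09925000 kmol
Per kg fuel: N2 = O2*3.76*22.4 = 0.09925000*3.76*22.4 = 8.35923 Nm^3
Total per kg = 1.51760 + 1.41120 + 8.35923 = 11.28803 Nm^3
Total = 11.28803 * 5.5 = 62.08 Nm^3


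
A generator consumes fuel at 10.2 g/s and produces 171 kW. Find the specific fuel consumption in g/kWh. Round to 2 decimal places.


SFC = (mf / BP) * 3600
Rate = 10.2 / 171 = 0.059649 g/(s*kW)
SFC = 0.059649 * 3600 = 214.74 g/kWh


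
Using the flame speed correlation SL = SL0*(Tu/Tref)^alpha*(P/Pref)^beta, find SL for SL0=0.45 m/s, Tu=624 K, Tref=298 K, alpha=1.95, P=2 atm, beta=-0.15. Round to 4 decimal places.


SL = SL0 * (Tu/Tref)^alpha * (P/Pref)^beta
T ratio = 624/298 = 2.09395973
(T ratio)^alpha = 2.09395973^1.95 = 4.225599
(P/Pref)^beta = 2^(-0.15) = 0.901250
SL = 0.45 * 4.225599 * 0.901250 = 1.7137 m/s


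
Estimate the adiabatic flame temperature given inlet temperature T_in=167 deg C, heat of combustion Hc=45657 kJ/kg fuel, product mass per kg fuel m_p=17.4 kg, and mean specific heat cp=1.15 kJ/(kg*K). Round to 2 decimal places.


T_ad = T_in + Hc / (m_p * cp)
Denominator = 17.4 * 1.15 = 20.0100
Temperature rise = 45657 / 20.0100 = 2281.71 K
T_ad = 167 + 2281.71 = 2448.71 deg C


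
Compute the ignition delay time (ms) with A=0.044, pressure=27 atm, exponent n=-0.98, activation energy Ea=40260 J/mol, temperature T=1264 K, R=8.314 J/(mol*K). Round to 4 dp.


tau = A * P^n * exp(Ea/(R*T))
P^n = 27^(-0.98) = 0.03956066
Ea/(R*T) = 40260/(8.314*1264) = 3.831040
exp(Ea/(R*T)) = 46.110464
tau = 0.044 * 0.03956066 * 46.110464 = 0.0803 ms


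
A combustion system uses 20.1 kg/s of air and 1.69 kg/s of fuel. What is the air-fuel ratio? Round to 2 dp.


AFR = m_air / m_fuel
AFR = 20.1 / 1.69 = 11.89


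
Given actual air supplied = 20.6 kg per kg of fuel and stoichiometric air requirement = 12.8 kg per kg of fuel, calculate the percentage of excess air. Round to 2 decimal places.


Excess air = actual - stoichiometric = 20.6 - 12.8 = 7.80 kg/kg fuel
Excess air % = (excess / stoich) * 100 = (7.80 / 12.8) * 100 = 60.94%


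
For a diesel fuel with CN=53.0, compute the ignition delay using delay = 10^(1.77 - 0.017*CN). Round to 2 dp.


delay = 10^(1.77 - 0.017*CN)
Exponent = 1.77 - 0.017*53.0 = 0.8690
delay = 10^0.8690 = 7.40 ms


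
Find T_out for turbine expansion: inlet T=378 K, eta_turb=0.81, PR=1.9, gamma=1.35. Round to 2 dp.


T_out = T_in * (1 - eta * (1 - PR^(-(gamma-1)/gamma)))
Exponent = -(1.35-1)/1.35 = -0.25925926
PR^exp = 1.9^(-0.25925926) = 0.84670193
Factor = 1 - 0.81*(1 - 0.84670193) = 0.87582856
T_out = 378 * 0.87582856 = 331.06 K


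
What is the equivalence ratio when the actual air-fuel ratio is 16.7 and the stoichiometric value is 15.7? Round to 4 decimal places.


phi = AFR_stoich / AFR_actual
phi = 15.7 / 16.7 = 0.9401


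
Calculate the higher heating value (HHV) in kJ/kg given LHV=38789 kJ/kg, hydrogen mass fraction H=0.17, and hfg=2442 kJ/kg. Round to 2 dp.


HHV = LHV + hfg * 9 * H
Water addition = 2442 * 9 * 0.17 = 3736.260 kJ/kg
HHV = 38789 + 3736.260 = 42525.26 kJ/kg


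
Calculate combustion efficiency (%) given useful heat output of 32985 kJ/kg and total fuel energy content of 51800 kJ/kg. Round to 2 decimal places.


Efficiency = (Q_useful / Q_fuel) * 100
Efficiency = (32985 / 51800) * 100
Efficiency = 0.6368 * 100 = 63.68%


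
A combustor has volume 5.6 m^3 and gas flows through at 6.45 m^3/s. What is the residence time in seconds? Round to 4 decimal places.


tau = V / Q_flow
tau = 5.6 / 6.45 = 0.8682 s


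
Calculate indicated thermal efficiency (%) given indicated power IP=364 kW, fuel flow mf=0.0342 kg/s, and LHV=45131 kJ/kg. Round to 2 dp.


eta_ith = (IP / (mf * LHV)) * 100
Denominator = 0.0342 * 45131 = 1543.4802 kW
eta_ith = (364 / 1543.4802) * 100 = 23.58%


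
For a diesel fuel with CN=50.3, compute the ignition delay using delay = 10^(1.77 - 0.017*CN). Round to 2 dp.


delay = 10^(1.77 - 0.017*CN)
Exponent = 1.77 - 0.017*50.3 = 0.9149
delay = 10^0.9149 = 8.22 ms


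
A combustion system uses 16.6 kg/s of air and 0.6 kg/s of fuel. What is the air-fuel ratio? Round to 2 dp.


AFR = m_air / m_fuel
AFR = 16.6 / 0.6 = 27.67


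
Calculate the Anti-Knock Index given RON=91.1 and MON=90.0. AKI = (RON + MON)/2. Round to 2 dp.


AKI = (RON + MON) / 2
AKI = (91.1 + 90.0) / 2
AKI = 181.1 / 2 = 90.55


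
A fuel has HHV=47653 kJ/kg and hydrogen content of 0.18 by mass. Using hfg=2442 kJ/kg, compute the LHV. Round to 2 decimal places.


LHV = HHV - hfg * 9 * H
Water correction = 2442 * 9 * 0.18 = 3956.040 kJ/kg
LHV = 47653 - 3956.040 = 43696.96 kJ/kg


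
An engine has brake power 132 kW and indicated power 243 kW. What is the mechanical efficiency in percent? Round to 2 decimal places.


eta_mech = (BP / IP) * 100
Ratio = 132 / 243 = 0.5432
eta_mech = 0.5432 * 100 = 54.32%


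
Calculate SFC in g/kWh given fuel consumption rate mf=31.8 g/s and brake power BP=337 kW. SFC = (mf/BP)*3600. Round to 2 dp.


SFC = (mf / BP) * 3600
Rate = 31.8 / 337 = 0.094362 g/(s*kW)
SFC = 0.094362 * 3600 = 339.70 g/kWh


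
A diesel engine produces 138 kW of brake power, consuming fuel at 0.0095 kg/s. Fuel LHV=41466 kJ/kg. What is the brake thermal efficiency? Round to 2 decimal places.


eta_BTE = (BP / (mf * LHV)) * 100
Denominator = 0.0095 * 41466 = 393.9270 kW
eta_BTE = (138 / 393.9270) * 100 = 35.03%


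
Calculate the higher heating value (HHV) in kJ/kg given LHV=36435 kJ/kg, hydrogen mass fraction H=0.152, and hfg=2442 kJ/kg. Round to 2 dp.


HHV = LHV + hfg * 9 * H
Water addition = 2442 * 9 * 0.152 = 3340.656 kJ/kg
HHV = 36435 + 3340.656 = 39775.66 kJ/kg


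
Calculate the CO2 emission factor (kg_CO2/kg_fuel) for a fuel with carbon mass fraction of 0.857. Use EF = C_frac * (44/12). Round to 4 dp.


EF = C_frac * (M_CO2 / M_C)
EF = 0.857 * (44/12)
EF = 0.857 * 3.666667 = 3.1423 kg_CO2/kg_fuel


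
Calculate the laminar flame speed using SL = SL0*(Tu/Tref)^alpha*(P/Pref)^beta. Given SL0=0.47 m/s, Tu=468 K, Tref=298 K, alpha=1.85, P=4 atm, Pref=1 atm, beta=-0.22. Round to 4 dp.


SL = SL0 * (Tu/Tref)^alpha * (P/Pref)^beta
T ratio = 468/298 = 1.57046980
(T ratio)^alpha = 1.57046980^1.85 = 2.304914
(P/Pref)^beta = 4^(-0.22) = 0.737135
SL = 0.47 * 2.304914 * 0.737135 = 0.7985 m/s


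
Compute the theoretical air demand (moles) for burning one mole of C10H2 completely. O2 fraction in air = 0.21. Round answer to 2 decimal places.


Balanced combustion: C10H2 + 10.5 O2 -> 10 CO2 + 1 H2O
O2 needed = C + H/4 = 10 + 2/4 = 10.50 moles
Air moles = O2 / 0.21 = 10.50 / 0.21 = 50.00 moles air


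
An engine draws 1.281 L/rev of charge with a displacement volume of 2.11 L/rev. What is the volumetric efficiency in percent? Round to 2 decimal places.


eta_v = (V_actual / V_disp) * 100
Ratio = 1.281 / 2.11 = 0.6071
eta_v = 0.6071 * 100 = 60.71%


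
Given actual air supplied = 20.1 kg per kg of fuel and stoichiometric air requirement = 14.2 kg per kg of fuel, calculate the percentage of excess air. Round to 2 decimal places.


Excess air = actual - stoichiometric = 20.1 - 14.2 = 5.90 kg/kg fuel
Excess air % = (excess / stoich) * 100 = (5.90 / 14.2) * 100 = 41.55%


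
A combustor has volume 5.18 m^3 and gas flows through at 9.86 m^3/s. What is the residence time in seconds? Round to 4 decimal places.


tau = V / Q_flow
tau = 5.18 / 9.86 = 0.5254 s


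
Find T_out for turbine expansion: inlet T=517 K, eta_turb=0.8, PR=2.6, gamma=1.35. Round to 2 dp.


T_out = T_in * (1 - eta * (1 - PR^(-(gamma-1)/gamma)))
Exponent = -(1.35-1)/1.35 = -0.25925926
PR^exp = 2.6^(-0.25925926) = 0.78057442
Factor = 1 - 0.8*(1 - 0.78057442) = 0.82445954
T_out = 517 * 0.82445954 = 426.25 K


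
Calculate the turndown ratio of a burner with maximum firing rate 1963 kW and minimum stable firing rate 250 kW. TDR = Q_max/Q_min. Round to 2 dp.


TDR = Q_max / Q_min
TDR = 1963 / 250 = 7.85


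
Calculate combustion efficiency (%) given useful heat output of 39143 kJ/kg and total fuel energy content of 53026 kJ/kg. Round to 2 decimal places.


Efficiency = (Q_useful / Q_fuel) * 100
Efficiency = (39143 / 53026) * 100
Efficiency = 0.7382 * 100 = 73.82%


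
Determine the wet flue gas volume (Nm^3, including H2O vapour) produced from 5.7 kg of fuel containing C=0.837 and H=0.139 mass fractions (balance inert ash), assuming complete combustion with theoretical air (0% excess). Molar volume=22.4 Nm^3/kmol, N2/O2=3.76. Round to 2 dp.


Per kg fuel: CO2 = (C/12 kmol)*22.4 = (0.837/12)*22.4 = 1.56240 Nm^3
Per kg fuel: H2O = (H/2 kmol)*22.4 = (0.139/2)*22.4 = 1.55680 Nm^3
O2 needed per kg fuel = C/12 + H/4 = 0.837/12 + 0.139/4 = 0.10450000 kmol
Per kg fuel: N2 = O2*3.76*22.4 = 0.10450000*3.76*22.4 = 8.80141 Nm^3
Total per kg = 1.56240 + 1.55680 + 8.80141 = 11.92061 Nm^3
Total = 11.92061 * 5.7 = 67.95 Nm^3


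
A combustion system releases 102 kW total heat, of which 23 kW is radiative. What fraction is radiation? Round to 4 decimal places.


f_rad = Q_rad / Q_total
f_rad = 23 / 102 = 0.2255


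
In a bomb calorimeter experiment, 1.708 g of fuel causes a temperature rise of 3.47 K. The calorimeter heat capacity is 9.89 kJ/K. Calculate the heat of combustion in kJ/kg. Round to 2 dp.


Hc = C_cal * delta_T / m_fuel
Q_released = 9.89 * 3.47 = 34.3183 kJ
m_fuel = 1.708 g = 1.708/1000 kg = 0.001708 kg
Hc = 34.3183 / 0.001708 = 20092.68 kJ/kg


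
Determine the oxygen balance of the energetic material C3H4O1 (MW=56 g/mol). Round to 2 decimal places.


OB = -1600 * (2C + H/2 - O) / MW
Inner = 2*3 + 4/2 - 1 = 7.00
OB = -1600 * 7.00 / 56 = -200.00%


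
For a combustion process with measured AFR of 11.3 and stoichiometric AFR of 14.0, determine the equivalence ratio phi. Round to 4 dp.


phi = AFR_stoich / AFR_actual
phi = 14.0 / 11.3 = 1.2389


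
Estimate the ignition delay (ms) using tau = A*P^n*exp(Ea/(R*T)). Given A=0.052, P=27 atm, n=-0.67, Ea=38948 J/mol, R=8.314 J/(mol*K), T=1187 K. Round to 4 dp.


tau = A * P^n * exp(Ea/(R*T))
P^n = 27^(-0.67) = 0.10989711
Ea/(R*T) = 38948/(8.314*1187) = 3.946612
exp(Ea/(R*T)) = 51.759703
tau = 0.052 * 0.10989711 * 51.759703 = 0.2958 ms


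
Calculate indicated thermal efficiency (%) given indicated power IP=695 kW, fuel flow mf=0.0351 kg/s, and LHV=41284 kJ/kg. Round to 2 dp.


eta_ith = (IP / (mf * LHV)) * 100
Denominator = 0.0351 * 41284 = 1449.0684 kW
eta_ith = (695 / 1449.0684) * 100 = 47.96%


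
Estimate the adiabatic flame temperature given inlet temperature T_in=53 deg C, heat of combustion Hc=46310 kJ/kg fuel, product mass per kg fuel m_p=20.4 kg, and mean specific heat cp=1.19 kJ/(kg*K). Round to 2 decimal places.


T_ad = T_in + Hc / (m_p * cp)
Denominator = 20.4 * 1.19 = 24.2760
Temperature rise = 46310 / 24.2760 = 1907.65 K
T_ad = 53 + 1907.65 = 1960.65 deg C


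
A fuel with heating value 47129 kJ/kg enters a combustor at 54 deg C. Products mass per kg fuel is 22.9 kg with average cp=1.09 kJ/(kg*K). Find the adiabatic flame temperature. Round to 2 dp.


T_ad = T_in + Hc / (m_p * cp)
Denominator = 22.9 * 1.09 = 24.9610
Temperature rise = 47129 / 24.9610 = 1888.11 K
T_ad = 54 + 1888.11 = 1942.11 deg C


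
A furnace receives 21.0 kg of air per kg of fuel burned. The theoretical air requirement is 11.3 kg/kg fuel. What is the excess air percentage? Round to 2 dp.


Excess air = actual - stoichiometric = 21.0 - 11.3 = 9.70 kg/kg fuel
Excess air % = (excess / stoich) * 100 = (9.70 / 11.3) * 100 = 85.84%


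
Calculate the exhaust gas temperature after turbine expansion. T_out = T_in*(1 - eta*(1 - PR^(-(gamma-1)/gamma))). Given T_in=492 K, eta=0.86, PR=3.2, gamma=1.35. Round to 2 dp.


T_out = T_in * (1 - eta * (1 - PR^(-(gamma-1)/gamma)))
Exponent = -(1.35-1)/1.35 = -0.25925926
PR^exp = 3.2^(-0.25925926) = 0.73966521
Factor = 1 - 0.86*(1 - 0.73966521) = 0.77611208
T_out = 492 * 0.77611208 = 381.85 K


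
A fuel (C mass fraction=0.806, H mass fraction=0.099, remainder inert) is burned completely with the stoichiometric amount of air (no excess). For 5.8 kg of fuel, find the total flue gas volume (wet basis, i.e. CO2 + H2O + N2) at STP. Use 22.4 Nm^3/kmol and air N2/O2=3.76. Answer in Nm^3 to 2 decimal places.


Per kg fuel: CO2 = (C/12 kmol)*22.4 = (0.806/12)*22.4 = 1.50453 Nm^3
Per kg fuel: H2O = (H/2 kmol)*22.4 = (0.099/2)*22.4 = 1.10880 Nm^3
O2 needed per kg fuel = C/12 + H/4 = 0.806/12 + 0.099/4 = 0.09191667 kmol
Per kg fuel: N2 = O2*3.76*22.4 = 0.09191667*3.76*22.4 = 7.74159 Nm^3
Total per kg = 1.50453 + 1.10880 + 7.74159 = 10.35492 Nm^3
Total = 10.35492 * 5.8 = 60.06 Nm^3


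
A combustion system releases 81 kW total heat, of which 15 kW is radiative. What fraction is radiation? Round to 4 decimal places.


f_rad = Q_rad / Q_total
f_rad = 15 / 81 = 0.1852


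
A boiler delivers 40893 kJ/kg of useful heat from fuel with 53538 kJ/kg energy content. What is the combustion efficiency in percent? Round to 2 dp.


Efficiency = (Q_useful / Q_fuel) * 100
Efficiency = (40893 / 53538) * 100
Efficiency = 0.7638 * 100 = 76.38%


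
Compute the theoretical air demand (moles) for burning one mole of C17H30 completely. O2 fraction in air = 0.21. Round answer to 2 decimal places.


Balanced combustion: C17H30 + 24.5 O2 -> 17 CO2 + 15 H2O
O2 needed = C + H/4 = 17 + 30/4 = 24.50 moles
Air moles = O2 / 0.21 = 24.50 / 0.21 = 116.67 moles air


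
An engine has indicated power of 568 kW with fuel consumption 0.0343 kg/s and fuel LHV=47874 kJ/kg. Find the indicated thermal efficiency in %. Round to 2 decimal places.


eta_ith = (IP / (mf * LHV)) * 100
Denominator = 0.0343 * 47874 = 1642.0782 kW
eta_ith = (568 / 1642.0782) * 100 = 34.59%


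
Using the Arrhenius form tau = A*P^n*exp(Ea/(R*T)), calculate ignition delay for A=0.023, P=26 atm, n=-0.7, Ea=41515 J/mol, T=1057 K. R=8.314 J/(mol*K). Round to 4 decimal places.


tau = A * P^n * exp(Ea/(R*T))
P^n = 26^(-0.7) = 0.10221595
Ea/(R*T) = 41515/(8.314*1057) = 4.724110
exp(Ea/(R*T)) = 112.630254
tau = 0.023 * 0.10221595 * 112.630254 = 0.2648 ms


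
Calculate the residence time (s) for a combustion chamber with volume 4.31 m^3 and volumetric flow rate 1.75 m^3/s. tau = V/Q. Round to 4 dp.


tau = V / Q_flow
tau = 4.31 / 1.75 = 2.4629 s


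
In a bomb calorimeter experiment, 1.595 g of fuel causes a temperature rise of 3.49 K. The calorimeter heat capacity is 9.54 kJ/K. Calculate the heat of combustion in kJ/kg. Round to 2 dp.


Hc = C_cal * delta_T / m_fuel
Q_released = 9.54 * 3.49 = 33.2946 kJ
m_fuel = 1.595 g = 1.595/1000 kg = 0.001595 kg
Hc = 33.2946 / 0.001595 = 20874.36 kJ/kg


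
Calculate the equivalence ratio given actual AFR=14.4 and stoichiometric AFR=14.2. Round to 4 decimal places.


phi = AFR_stoich / AFR_actual
phi = 14.2 / 14.4 = 0.9861


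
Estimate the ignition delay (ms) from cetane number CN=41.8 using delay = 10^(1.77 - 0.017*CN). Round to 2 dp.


delay = 10^(1.77 - 0.017*CN)
Exponent = 1.77 - 0.017*41.8 = 1.0594
delay = 10^1.0594 = 11.47 ms


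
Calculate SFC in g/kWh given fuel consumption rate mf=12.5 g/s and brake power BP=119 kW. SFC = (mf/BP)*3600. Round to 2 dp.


SFC = (mf / BP) * 3600
Rate = 12.5 / 119 = 0.105042 g/(s*kW)
SFC = 0.105042 * 3600 = 378.15 g/kWh


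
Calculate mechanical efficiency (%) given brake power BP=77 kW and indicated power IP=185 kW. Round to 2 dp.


eta_mech = (BP / IP) * 100
Ratio = 77 / 185 = 0.4162
eta_mech = 0.4162 * 100 = 41.62%


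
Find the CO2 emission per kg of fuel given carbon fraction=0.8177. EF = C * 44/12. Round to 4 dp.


EF = C_frac * (M_CO2 / M_C)
EF = 0.8177 * (44/12)
EF = 0.8177 * 3.666667 = 2.9982 kg_CO2/kg_fuel
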